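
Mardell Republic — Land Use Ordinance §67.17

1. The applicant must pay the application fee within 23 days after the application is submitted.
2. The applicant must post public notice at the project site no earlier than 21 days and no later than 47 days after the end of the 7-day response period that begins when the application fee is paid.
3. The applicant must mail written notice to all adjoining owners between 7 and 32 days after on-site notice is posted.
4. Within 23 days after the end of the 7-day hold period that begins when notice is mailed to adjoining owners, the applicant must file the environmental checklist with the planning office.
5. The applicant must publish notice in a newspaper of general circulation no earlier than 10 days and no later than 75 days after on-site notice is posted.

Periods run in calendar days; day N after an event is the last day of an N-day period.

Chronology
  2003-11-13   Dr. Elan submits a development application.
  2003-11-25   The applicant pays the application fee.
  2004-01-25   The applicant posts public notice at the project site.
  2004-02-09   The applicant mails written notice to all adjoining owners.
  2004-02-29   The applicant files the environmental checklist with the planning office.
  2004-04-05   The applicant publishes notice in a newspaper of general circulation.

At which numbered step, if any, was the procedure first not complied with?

Step 1 — counting 23 days from 2003-11-13 (when the application is submitted) gives a deadline of 2003-12-06; done 2003-11-25 — timely.
Step 2 — 21 and 47 days from 2003-12-02 (end of the 7-day response period, which began when the application fee is paid on 2003-11-25) are 2003-12-23 and 2004-01-18 respectively; 2004-01-25 is 7 days past the end of the window.

Step 2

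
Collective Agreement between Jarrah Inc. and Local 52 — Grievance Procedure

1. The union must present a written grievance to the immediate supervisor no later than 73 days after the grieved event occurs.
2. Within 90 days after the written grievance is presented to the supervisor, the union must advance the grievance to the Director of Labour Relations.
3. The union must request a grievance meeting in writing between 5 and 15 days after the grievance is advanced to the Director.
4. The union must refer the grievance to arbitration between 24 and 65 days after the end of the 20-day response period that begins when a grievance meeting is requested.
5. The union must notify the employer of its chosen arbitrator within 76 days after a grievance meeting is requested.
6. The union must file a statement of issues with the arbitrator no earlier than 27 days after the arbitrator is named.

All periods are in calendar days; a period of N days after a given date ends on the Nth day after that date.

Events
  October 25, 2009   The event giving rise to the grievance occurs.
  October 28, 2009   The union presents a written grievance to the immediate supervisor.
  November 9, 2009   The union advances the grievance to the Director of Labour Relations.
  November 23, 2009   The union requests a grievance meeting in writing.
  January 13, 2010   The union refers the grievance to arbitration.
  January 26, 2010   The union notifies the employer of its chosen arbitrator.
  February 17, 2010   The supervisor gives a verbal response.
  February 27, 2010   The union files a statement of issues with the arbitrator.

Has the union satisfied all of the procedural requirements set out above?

(1) due by October 25, 2009 + 73 days = January 6, 2010; completed October 28, 2009, before the deadline.
(2) due by October 28, 2009 + 90 days = January 26, 2010; done November 9, 2009 — timely.
(3) the permitted window runs from November 9, 2009 + 5 = November 14, 2009 to November 9, 2009 + 15 = November 24, 2009; done November 23, 2009, which is between those dates.
(4) the permitted window runs from December 13, 2009 + 24 = January 6, 2010 to December 13, 2009 + 65 = February 16, 2010; done January 13, 2010 — within the window.
(5) due by November 23, 2009 + 76 days = February 7, 2010; completed January 26, 2010, before the deadline.
(6) permitted from January 26, 2010 + 27 days = February 22, 2010 onward; February 27, 2010 is on or after that date.

Yes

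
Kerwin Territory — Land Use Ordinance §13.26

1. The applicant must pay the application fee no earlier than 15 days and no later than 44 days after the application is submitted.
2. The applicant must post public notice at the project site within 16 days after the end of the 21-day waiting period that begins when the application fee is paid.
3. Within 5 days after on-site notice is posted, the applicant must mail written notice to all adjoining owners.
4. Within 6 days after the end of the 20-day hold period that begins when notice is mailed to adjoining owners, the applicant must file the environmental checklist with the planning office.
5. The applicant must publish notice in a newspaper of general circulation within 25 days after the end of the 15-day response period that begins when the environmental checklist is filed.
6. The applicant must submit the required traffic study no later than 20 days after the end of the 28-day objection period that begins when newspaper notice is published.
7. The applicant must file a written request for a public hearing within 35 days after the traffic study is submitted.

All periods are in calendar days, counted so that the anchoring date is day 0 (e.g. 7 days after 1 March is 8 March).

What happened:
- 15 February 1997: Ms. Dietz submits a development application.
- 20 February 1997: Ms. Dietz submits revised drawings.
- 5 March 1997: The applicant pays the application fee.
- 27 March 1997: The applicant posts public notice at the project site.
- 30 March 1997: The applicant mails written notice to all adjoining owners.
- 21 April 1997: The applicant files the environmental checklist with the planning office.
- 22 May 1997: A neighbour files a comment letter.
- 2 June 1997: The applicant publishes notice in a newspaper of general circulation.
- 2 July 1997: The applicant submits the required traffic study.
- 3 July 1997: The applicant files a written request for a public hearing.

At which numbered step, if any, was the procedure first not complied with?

Step 1: the window is 15–44 days after 15 February 1997 (when the application is submitted), so 2 March 1997 through 31 March 1997; done 5 March 1997 — within the window.
Step 2: 16 days after 26 March 1997 (end of the 21-day waiting period, which began when the application fee is paid on 5 March 1997) is 11 April 1997; done 27 March 1997 — timely.
Step 3: 5 days after 27 March 1997 (when on-site notice is posted) is 1 April 1997; completed 30 March 1997, before the deadline.
Step 4: 6 days after 19 April 1997 (end of the 20-day hold period, which began when notice is mailed to adjoining owners on 30 March 1997) is 25 April 1997; completed 21 April 1997, before the deadline.
Step 5: 25 days after 6 May 1997 (end of the 15-day response period, which began when the environmental checklist is filed on 21 April 1997) is 31 May 1997; not done until 2 June 1997, 2 days after the deadline.

Step 5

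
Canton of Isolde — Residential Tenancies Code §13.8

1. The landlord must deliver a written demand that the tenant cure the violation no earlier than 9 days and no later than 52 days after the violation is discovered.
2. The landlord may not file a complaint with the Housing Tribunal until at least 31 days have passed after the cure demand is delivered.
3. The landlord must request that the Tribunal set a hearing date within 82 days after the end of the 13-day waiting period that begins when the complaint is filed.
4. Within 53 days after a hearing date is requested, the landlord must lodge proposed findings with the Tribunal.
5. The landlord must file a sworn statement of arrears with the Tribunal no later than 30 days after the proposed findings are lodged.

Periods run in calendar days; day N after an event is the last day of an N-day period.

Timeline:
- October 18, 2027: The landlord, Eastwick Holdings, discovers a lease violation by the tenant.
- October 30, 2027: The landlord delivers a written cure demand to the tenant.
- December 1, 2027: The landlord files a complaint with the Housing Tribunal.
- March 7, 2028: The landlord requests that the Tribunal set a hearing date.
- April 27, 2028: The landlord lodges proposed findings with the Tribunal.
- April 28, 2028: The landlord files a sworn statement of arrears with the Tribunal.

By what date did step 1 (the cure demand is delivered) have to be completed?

Step 1 runs from October 18, 2027, when the violation is discovered. The window is 9–52 days after October 18, 2027; it closes on December 9, 2027.

December 9, 2027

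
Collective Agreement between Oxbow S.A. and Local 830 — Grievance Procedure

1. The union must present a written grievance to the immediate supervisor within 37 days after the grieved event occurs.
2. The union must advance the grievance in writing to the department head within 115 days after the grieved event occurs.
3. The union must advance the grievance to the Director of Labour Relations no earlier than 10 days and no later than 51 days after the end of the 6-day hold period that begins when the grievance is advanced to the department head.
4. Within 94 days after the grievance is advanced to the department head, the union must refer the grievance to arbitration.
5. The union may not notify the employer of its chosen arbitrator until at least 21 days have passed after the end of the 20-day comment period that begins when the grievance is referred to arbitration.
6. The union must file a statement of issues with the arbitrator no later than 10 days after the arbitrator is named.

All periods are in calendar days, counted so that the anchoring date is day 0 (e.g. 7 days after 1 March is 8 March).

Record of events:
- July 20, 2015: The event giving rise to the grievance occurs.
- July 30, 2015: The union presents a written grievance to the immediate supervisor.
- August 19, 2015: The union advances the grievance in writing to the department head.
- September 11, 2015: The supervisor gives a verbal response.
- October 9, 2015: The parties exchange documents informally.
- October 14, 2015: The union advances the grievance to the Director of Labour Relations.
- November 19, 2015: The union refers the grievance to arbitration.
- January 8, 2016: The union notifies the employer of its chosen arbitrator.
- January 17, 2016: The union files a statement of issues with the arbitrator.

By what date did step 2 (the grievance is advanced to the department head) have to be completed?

November 12, 2015

Step 2 runs from July 20, 2015, when the grieved event occurs. 115 days after July 20, 2015 is November 12, 2015.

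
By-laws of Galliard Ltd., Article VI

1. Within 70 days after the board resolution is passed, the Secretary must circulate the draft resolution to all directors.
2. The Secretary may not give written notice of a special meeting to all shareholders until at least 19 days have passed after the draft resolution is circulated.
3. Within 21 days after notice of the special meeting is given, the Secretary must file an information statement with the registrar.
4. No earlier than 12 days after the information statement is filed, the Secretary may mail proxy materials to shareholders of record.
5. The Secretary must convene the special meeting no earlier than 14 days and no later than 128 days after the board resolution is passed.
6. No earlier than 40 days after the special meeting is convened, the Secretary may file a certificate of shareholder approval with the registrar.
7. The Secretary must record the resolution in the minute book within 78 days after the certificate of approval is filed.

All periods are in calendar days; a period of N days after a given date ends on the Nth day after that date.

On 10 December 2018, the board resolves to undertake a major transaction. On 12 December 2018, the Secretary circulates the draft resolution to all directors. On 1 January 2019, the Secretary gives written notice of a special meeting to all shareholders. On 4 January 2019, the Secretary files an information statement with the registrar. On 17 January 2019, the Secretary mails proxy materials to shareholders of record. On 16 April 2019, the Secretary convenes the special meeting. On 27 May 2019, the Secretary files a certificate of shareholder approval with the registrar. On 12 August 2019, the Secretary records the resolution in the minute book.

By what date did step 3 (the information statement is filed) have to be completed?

Step 3 runs from 1 January 2019, when notice of the special meeting is given. 21 days after 1 January 2019 is 22 January 2019.

22 January 2019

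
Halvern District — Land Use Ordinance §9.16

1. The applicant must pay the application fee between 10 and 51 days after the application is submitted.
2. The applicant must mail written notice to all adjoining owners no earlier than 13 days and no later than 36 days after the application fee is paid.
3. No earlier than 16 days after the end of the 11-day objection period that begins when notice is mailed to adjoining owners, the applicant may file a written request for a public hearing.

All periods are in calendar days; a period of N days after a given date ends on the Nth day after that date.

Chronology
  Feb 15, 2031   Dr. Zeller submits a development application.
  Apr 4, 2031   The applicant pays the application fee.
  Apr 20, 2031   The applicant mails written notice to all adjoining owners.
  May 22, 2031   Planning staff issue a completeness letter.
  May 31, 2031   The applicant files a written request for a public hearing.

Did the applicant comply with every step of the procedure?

Yes

Step 1 — 10 and 51 days from Feb 15, 2031 (when the application is submitted) are Feb 25, 2031 and Apr 7, 2031 respectively; Apr 4, 2031 falls inside that range.
Step 2 — 13 and 36 days from Apr 4, 2031 (when the application fee is paid) are Apr 17, 2031 and May 10, 2031 respectively; done Apr 20, 2031 — within the window.
Step 3 — must wait 16 days from May 1, 2031 (end of the 11-day objection period, which began when notice is mailed to adjoining owners on Apr 20, 2031), so not before May 17, 2031; done May 31, 2031, after the minimum wait.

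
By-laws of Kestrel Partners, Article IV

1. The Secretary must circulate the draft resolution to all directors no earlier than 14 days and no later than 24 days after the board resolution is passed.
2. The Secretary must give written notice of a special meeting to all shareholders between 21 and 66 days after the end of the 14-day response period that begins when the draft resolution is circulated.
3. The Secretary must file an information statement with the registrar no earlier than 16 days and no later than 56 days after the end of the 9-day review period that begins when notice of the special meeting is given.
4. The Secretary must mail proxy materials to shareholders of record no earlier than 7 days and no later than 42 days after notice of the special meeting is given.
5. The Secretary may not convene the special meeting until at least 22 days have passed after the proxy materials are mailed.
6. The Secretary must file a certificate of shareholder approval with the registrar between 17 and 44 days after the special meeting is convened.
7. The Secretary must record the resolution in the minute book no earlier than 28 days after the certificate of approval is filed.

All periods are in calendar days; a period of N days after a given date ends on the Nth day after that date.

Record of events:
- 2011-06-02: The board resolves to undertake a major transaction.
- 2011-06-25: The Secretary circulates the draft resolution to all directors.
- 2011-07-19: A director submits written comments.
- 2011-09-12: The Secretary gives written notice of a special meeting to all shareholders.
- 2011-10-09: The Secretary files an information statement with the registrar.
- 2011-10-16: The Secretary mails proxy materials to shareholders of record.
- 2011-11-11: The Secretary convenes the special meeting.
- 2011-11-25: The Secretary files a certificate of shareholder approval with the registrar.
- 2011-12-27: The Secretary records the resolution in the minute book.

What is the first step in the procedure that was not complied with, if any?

Step 1 — 14 and 24 days from 2011-06-02 (when the board resolution is passed) are 2011-06-16 and 2011-06-26 respectively; done 2011-06-25, which is between those dates.
Step 2 — 21 and 66 days from 2011-07-09 (end of the 14-day response period, which began when the draft resolution is circulated on 2011-06-25) are 2011-07-30 and 2011-09-13 respectively; 2011-09-12 falls inside that range.
Step 3 — 16 and 56 days from 2011-09-21 (end of the 9-day review period, which began when notice of the special meeting is given on 2011-09-12) are 2011-10-07 and 2011-11-16 respectively; done 2011-10-09 — within the window.
Step 4 — 7 and 42 days from 2011-09-12 (when notice of the special meeting is given) are 2011-09-19 and 2011-10-24 respectively; 2011-10-16 falls inside that range.
Step 5 — must wait 22 days from 2011-10-16 (when the proxy materials are mailed), so not before 2011-11-07; 2011-11-11 is on or after that date.
Step 6 — 17 and 44 days from 2011-11-11 (when the special meeting is convened) are 2011-11-28 and 2011-12-25 respectively; done 2011-11-25 — 3 days before the window opened.
The procedure was therefore not followed at step 6.

Step 6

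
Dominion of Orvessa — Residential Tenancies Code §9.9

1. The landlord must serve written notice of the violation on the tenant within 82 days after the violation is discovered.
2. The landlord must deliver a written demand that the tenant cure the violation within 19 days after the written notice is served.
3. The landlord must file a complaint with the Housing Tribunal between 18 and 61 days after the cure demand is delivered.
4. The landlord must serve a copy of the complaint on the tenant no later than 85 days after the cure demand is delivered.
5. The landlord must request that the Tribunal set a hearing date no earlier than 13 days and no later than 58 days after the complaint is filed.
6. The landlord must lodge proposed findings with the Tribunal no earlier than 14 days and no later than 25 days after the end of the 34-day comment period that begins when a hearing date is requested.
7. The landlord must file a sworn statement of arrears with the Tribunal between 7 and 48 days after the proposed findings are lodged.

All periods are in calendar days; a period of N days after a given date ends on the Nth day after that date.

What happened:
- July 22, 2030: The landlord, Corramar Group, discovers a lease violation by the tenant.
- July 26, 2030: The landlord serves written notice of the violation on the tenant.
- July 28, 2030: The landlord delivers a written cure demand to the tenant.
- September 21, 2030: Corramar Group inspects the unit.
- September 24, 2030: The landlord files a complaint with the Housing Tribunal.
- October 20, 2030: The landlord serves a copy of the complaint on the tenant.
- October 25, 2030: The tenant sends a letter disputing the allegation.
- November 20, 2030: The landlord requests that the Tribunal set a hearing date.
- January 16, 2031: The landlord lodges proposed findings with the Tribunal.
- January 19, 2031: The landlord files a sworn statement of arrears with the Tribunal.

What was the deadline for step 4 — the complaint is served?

October 21, 2030

Step 4 runs from July 28, 2030, when the cure demand is delivered. 85 days after July 28, 2030 is October 21, 2030.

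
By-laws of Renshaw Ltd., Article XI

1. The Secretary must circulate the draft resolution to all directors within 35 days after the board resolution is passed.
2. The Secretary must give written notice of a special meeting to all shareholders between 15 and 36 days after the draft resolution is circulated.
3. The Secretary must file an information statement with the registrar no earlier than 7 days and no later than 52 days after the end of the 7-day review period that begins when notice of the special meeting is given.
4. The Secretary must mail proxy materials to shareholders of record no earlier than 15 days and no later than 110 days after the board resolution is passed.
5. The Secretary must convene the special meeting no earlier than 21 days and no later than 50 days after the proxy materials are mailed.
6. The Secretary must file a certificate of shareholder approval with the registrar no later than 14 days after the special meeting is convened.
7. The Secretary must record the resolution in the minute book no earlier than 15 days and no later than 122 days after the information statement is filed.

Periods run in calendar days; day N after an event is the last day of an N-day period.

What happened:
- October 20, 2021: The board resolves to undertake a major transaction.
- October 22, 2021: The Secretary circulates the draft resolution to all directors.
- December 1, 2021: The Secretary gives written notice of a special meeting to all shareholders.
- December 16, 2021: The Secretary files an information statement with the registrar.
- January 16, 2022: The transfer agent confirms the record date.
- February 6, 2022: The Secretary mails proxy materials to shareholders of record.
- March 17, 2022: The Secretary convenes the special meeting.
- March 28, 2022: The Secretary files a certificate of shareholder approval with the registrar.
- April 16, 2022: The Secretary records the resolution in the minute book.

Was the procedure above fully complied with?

(1) due by October 20, 2021 + 35 days = November 24, 2021; completed October 22, 2021, before the deadline.
(2) the permitted window runs from October 22, 2021 + 15 = November 6, 2021 to October 22, 2021 + 36 = November 27, 2021; December 1, 2021 is 4 days past the end of the window.
No need to go further; step 2 was not satisfied.

No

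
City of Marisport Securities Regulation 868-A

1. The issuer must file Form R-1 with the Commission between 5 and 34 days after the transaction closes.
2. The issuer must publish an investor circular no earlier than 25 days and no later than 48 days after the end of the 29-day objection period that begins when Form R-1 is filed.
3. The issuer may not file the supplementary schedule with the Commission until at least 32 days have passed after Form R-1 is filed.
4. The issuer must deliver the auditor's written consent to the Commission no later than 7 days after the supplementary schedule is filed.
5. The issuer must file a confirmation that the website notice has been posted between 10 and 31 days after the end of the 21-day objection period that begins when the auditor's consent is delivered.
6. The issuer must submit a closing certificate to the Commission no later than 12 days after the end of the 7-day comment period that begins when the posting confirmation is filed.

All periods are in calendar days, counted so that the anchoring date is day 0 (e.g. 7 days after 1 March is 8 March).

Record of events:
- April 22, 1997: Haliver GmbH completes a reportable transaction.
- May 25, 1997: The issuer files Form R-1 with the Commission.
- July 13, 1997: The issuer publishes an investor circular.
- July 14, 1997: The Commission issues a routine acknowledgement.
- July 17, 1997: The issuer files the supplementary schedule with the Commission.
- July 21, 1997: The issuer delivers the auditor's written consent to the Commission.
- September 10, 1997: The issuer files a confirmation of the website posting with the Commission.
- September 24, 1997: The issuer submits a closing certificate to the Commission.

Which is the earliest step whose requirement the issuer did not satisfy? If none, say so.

Step 2

Step 1: the window is 5–34 days after April 22, 1997 (when the transaction closes), so April 27, 1997 through May 26, 1997; done May 25, 1997, which is between those dates.
Step 2: the window is 25–48 days after June 23, 1997 (end of the 29-day objection period, which began when Form R-1 is filed on May 25, 1997), so July 18, 1997 through August 10, 1997; July 13, 1997 is 5 days too early.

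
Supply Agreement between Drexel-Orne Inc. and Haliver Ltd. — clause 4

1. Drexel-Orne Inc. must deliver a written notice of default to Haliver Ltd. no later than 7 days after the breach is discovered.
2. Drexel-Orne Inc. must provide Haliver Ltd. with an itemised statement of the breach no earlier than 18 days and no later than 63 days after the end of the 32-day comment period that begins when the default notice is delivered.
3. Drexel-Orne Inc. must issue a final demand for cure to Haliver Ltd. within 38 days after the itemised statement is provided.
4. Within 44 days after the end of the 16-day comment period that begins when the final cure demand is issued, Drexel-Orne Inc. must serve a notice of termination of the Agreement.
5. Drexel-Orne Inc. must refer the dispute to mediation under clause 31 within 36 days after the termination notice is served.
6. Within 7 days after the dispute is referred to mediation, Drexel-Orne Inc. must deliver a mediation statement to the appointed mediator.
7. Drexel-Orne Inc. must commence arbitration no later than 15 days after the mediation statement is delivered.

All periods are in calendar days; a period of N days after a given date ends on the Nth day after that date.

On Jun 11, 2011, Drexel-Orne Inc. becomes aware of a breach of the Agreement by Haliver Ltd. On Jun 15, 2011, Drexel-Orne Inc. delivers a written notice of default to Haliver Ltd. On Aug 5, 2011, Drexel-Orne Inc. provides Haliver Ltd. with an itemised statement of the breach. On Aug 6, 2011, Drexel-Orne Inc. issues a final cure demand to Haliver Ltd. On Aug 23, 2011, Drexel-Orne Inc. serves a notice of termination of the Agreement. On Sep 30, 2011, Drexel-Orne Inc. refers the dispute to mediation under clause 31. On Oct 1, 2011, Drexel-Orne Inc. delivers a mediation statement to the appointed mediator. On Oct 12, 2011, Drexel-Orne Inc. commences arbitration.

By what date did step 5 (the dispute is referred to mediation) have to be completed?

Step 5 runs from Aug 23, 2011, when the termination notice is served. 36 days after Aug 23, 2011 is Sep 28, 2011.

Sep 28, 2011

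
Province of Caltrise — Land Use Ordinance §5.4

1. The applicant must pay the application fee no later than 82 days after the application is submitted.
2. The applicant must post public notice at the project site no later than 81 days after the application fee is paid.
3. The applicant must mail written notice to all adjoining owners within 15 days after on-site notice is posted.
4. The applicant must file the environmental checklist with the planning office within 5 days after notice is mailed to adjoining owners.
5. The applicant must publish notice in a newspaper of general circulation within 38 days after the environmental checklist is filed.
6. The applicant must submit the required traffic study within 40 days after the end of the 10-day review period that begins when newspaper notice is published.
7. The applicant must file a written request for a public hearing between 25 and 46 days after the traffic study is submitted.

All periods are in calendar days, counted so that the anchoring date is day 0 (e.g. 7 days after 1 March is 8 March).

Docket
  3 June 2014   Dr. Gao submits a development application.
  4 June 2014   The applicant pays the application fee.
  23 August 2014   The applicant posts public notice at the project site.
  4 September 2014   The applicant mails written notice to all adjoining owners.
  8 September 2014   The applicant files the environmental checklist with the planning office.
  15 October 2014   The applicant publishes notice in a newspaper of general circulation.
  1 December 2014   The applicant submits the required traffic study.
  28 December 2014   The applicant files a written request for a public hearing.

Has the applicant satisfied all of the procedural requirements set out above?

Yes

Step 1: 82 days after 3 June 2014 (when the application is submitted) is 24 August 2014; 4 June 2014 is within that limit.
Step 2: 81 days after 4 June 2014 (when the application fee is paid) is 24 August 2014; done 23 August 2014 — timely.
Step 3: 15 days after 23 August 2014 (when on-site notice is posted) is 7 September 2014; 4 September 2014 is within that limit.
Step 4: 5 days after 4 September 2014 (when notice is mailed to adjoining owners) is 9 September 2014; completed 8 September 2014, before the deadline.
Step 5: 38 days after 8 September 2014 (when the environmental checklist is filed) is 16 October 2014; completed 15 October 2014, before the deadline.
Step 6: 40 days after 25 October 2014 (end of the 10-day review period, which began when newspaper notice is published on 15 October 2014) is 4 December 2014; completed 1 December 2014, before the deadline.
Step 7: the window is 25–46 days after 1 December 2014 (when the traffic study is submitted), so 26 December 2014 through 16 January 2015; done 28 December 2014, which is between those dates.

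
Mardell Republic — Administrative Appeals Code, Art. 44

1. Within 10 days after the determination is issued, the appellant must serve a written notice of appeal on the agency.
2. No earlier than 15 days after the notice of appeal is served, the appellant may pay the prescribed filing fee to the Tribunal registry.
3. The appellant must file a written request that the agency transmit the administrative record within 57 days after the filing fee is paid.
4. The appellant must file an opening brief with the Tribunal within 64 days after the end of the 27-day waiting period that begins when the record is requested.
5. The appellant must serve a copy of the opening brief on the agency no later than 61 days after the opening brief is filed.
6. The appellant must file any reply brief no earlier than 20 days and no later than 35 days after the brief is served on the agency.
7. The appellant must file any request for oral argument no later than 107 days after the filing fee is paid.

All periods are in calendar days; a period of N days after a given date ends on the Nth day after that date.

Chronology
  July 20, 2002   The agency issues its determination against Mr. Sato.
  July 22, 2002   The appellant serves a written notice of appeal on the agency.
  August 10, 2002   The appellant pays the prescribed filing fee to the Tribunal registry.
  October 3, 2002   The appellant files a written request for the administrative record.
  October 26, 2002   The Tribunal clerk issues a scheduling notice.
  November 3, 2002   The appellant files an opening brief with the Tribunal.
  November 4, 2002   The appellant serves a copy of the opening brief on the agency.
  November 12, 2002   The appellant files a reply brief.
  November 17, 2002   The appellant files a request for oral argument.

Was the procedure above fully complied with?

Step 1 — counting 10 days from July 20, 2002 (when the determination is issued) gives a deadline of July 30, 2002; July 22, 2002 is within that limit.
Step 2 — must wait 15 days from July 22, 2002 (when the notice of appeal is served), so not before August 6, 2002; done August 10, 2002 — permitted.
Step 3 — counting 57 days from August 10, 2002 (when the filing fee is paid) gives a deadline of October 6, 2002; done October 3, 2002 — timely.
Step 4 — counting 64 days from October 30, 2002 (end of the 27-day waiting period, which began when the record is requested on October 3, 2002) gives a deadline of January 2, 2003; done November 3, 2002 — timely.
Step 5 — counting 61 days from November 3, 2002 (when the opening brief is filed) gives a deadline of January 3, 2003; done November 4, 2002 — timely.
Step 6 — 20 and 35 days from November 4, 2002 (when the brief is served on the agency) are November 24, 2002 and December 9, 2002 respectively; November 12, 2002 is 12 days too early.
The analysis stops there.

No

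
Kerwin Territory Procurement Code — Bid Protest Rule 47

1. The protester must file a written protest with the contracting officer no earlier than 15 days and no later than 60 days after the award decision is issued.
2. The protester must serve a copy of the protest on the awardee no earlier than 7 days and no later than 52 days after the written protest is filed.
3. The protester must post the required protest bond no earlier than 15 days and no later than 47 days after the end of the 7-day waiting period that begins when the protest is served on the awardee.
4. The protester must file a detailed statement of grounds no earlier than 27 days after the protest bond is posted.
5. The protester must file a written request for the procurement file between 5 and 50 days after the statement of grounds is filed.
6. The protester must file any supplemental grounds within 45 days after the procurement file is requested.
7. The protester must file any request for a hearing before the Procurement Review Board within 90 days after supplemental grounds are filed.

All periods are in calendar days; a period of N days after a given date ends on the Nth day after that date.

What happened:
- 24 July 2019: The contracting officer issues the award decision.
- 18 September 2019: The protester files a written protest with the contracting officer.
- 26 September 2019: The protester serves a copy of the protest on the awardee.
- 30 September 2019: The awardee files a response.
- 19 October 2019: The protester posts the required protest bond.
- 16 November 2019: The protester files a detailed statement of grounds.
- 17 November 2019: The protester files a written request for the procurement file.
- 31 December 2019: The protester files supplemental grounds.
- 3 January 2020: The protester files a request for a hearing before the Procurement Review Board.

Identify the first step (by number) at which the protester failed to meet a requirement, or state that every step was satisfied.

Step 5

Step 1: the window is 15–60 days after 24 July 2019 (when the award decision is issued), so 8 August 2019 through 22 September 2019; done 18 September 2019 — within the window.
Step 2: the window is 7–52 days after 18 September 2019 (when the written protest is filed), so 25 September 2019 through 9 November 2019; 26 September 2019 falls inside that range.
Step 3: the window is 15–47 days after 3 October 2019 (end of the 7-day waiting period, which began when the protest is served on the awardee on 26 September 2019), so 18 October 2019 through 19 November 2019; done 19 October 2019, which is between those dates.
Step 4: the earliest permitted date is 27 days after 19 October 2019 (when the protest bond is posted), i.e. 15 November 2019; 16 November 2019 is on or after that date.
Step 5: the window is 5–50 days after 16 November 2019 (when the statement of grounds is filed), so 21 November 2019 through 5 January 2020; done 17 November 2019 — 4 days before the window opened.
The procedure was therefore not followed at step 5.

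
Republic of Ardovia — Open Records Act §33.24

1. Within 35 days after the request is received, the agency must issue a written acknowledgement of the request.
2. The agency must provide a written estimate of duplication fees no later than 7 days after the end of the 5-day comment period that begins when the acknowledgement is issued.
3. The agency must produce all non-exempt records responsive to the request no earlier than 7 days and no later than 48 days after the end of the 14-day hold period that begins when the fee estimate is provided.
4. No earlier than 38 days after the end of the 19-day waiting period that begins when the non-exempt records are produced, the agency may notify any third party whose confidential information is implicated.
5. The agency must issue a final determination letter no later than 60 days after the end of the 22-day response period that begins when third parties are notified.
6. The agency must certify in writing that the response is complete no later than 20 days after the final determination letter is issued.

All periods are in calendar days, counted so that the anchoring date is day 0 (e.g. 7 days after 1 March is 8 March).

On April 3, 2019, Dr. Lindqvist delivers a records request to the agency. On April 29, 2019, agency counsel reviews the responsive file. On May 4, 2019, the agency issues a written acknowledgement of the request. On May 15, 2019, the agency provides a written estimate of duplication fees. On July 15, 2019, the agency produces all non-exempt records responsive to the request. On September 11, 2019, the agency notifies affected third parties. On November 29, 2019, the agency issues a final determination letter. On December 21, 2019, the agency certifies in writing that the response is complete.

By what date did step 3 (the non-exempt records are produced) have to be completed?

July 16, 2019

The fee estimate is provided on May 15, 2019; the 14-day hold period therefore ends May 29, 2019, and step 3 runs from that date. The window is 7–48 days after May 29, 2019; it closes on July 16, 2019.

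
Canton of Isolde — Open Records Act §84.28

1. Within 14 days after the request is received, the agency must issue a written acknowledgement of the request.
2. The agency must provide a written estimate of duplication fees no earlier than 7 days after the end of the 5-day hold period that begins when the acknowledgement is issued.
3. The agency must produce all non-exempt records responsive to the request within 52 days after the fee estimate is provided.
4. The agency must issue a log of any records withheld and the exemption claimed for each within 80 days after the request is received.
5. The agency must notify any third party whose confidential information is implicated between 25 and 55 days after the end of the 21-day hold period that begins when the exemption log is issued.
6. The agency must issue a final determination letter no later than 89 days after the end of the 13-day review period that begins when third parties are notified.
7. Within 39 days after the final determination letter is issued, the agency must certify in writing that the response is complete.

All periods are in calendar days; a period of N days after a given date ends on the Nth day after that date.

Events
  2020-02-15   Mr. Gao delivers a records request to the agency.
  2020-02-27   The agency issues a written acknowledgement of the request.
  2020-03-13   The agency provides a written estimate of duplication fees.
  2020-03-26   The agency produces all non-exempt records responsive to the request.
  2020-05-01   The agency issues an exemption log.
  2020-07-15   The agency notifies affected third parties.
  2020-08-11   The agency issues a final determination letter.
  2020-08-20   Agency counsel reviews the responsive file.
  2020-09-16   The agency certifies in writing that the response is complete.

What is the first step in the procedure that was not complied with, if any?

Step 1: 14 days after 2020-02-15 (when the request is received) is 2020-02-29; 2020-02-27 is within that limit.
Step 2: the earliest permitted date is 7 days after 2020-03-03 (end of the 5-day hold period, which began when the acknowledgement is issued on 2020-02-27), i.e. 2020-03-10; 2020-03-13 is on or after that date.
Step 3: 52 days after 2020-03-13 (when the fee estimate is provided) is 2020-05-04; 2020-03-26 is within that limit.
Step 4: 80 days after 2020-02-15 (when the request is received) is 2020-05-05; completed 2020-05-01, before the deadline.
Step 5: the window is 25–55 days after 2020-05-22 (end of the 21-day hold period, which began when the exemption log is issued on 2020-05-01), so 2020-06-16 through 2020-07-16; done 2020-07-15 — within the window.
Step 6: 89 days after 2020-07-28 (end of the 13-day review period, which began when third parties are notified on 2020-07-15) is 2020-10-25; completed 2020-08-11, before the deadline.
Step 7: 39 days after 2020-08-11 (when the final determination letter is issued) is 2020-09-19; completed 2020-09-16, before the deadline.

None — every step was satisfied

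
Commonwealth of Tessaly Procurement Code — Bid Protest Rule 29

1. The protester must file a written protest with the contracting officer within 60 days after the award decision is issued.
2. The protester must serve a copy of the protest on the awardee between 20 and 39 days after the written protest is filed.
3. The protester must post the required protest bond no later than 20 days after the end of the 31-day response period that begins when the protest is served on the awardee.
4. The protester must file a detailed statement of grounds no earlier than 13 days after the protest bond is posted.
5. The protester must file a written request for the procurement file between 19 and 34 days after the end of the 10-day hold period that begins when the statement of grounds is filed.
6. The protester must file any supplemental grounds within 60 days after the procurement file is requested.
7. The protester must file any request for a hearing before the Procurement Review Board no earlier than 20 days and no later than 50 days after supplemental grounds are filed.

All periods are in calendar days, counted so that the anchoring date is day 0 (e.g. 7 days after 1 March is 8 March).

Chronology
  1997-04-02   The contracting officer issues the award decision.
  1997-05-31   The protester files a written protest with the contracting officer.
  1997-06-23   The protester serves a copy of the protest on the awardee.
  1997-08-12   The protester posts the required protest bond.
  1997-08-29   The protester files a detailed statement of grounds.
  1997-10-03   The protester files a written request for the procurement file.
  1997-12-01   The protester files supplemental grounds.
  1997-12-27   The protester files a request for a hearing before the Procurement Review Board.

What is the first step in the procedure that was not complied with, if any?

None — every step was satisfied

Step 1: 60 days after 1997-04-02 (when the award decision is issued) is 1997-06-01; completed 1997-05-31, before the deadline.
Step 2: the window is 20–39 days after 1997-05-31 (when the written protest is filed), so 1997-06-20 through 1997-07-09; done 1997-06-23 — within the window.
Step 3: 20 days after 1997-07-24 (end of the 31-day response period, which began when the protest is served on the awardee on 1997-06-23) is 1997-08-13; done 1997-08-12 — timely.
Step 4: the earliest permitted date is 13 days after 1997-08-12 (when the protest bond is posted), i.e. 1997-08-25; done 1997-08-29, after the minimum wait.
Step 5: the window is 19–34 days after 1997-09-08 (end of the 10-day hold period, which began when the statement of grounds is filed on 1997-08-29), so 1997-09-27 through 1997-10-12; done 1997-10-03 — within the window.
Step 6: 60 days after 1997-10-03 (when the procurement file is requested) is 1997-12-02; done 1997-12-01 — timely.
Step 7: the window is 20–50 days after 1997-12-01 (when supplemental grounds are filed), so 1997-12-21 through 1998-01-20; 1997-12-27 falls inside that range.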